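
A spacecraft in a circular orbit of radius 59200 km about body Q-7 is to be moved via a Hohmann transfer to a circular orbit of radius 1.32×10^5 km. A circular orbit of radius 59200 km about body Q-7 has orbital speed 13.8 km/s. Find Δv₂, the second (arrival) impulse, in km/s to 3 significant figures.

Δv₂ = 1.97 km/s

From the circular-orbit relation v² = μ/r at r = 59200 km: μ = v²r = (13.8)² × 59200 = 1.12740×10^7 km³/s².
Semi-major axis of the transfer orbit: a_t = (59200 + 1.320×10^5)/2 = 95600 km.
Circular speed at r = 1.320×10^5 km: v_c = √(μ/r) = 9.242 km/s.
Vis-viva on the transfer ellipse at r = 1.320×10^5 km gives v_t = √[μ(2/r − 1/a_t)] = 7.273 km/s.
Δv₂ = |v_t − v_c| = |7.273 − 9.242| = 1.969 km/s.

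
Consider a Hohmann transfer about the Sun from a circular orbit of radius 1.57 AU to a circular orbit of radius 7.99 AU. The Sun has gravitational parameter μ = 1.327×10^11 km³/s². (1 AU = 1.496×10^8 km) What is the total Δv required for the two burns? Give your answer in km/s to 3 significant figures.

Δv = 11.5 km/s

In km: r₁ = 1.57 × 1.496×10^8 = 2.34872×10^8 km; r₂ = 7.99 × 1.496×10^8 = 1.195304×10^9 km.
Semi-major axis of the transfer orbit: a_t = (2.34872×10^8 + 1.195304×10^9)/2 = 7.15088×10^8 km.
At r₁ the circular-orbit speed is v₁ = √(μ/r₁) = 23.769 km/s.
Transfer-orbit speed at r₁ (v² = μ(2/r − 1/a)): v_p = √[μ(2/r₁ − 1/a_t)] = 30.731 km/s.
First burn Δv₁ = |v_p − v₁| = 6.962 km/s.
Circular speed at r₂: v₂ = √(μ/r₂) = 10.5365 km/s.
Transfer-orbit speed at r₂: v_a = √[μ(2/r₂ − 1/a_t)] = 6.03854 km/s.
Second burn Δv₂ = |v₂ − v_a| = 4.498 km/s.
Total Δv = Δv₁ + Δv₂ = 11.46 km/s.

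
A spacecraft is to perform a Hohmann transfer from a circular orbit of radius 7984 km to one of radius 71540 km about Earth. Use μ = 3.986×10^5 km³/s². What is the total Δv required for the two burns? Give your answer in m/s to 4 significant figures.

Δv = 3715 m/s

Transfer-ellipse semi-major axis a_t = (r₁ + r₂)/2 = (7984 + 71540)/2 = 39762 km.
At r₁ the circular-orbit speed is v₁ = √(μ/r₁) = 7.066 km/s.
On the transfer ellipse at r₁, vis-viva equation gives v_p = √[μ(2/r₁ − 1/a_t)] = 9.478 km/s.
First burn Δv₁ = |v_p − v₁| = 2.412 km/s.
At r₂, v₂ = √(μ/r₂) = 2.3604 km/s.
Transfer-orbit speed at r₂: v_a = √[μ(2/r₂ − 1/a_t)] = 1.0577 km/s.
Second burn Δv₂ = |v₂ − v_a| = 1.303 km/s.
Total Δv = Δv₁ + Δv₂ = 3.715 km/s.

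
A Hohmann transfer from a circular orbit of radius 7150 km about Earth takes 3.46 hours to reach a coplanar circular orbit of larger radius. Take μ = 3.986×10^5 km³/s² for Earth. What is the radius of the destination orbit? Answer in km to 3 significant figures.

Transfer time t = 3.46 hours = 12456 s, and t = π√(a_t³/μ).
So a_t = (μ t²/π²)^(1/3) = (3.986×10^5 × (12456)² / π²)^(1/3) = 18436 km.
Since a_t = (r₁ + r₂)/2, r₂ = 2a_t − r₁ = 2×18436 − 7150 = 29722 km.

r₂ = 29700 km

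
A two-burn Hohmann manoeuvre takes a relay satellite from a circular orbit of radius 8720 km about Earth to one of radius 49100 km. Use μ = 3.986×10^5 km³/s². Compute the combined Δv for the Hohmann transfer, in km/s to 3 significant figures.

Transfer-ellipse semi-major axis a_t = (r₁ + r₂)/2 = (8720 + 49100)/2 = 28910 km.
Circular speed at r₁: v₁ = √(μ/r₁) = √(3.986×10^5/8720) = 6.761 km/s.
On the transfer ellipse at r₁, vis-viva equation gives v_p = √[μ(2/r₁ − 1/a_t)] = 8.811 km/s.
First burn Δv₁ = |v_p − v₁| = 2.050 km/s.
Circular speed at r₂: v₂ = √(μ/r₂) = 2.849 km/s.
Transfer-orbit speed at r₂: v_a = √[μ(2/r₂ − 1/a_t)] = 1.565 km/s.
Second burn Δv₂ = |v₂ − v_a| = 1.284 km/s.
Total Δv = Δv₁ + Δv₂ = 3.334 km/s.

Δv = 3.33 km/s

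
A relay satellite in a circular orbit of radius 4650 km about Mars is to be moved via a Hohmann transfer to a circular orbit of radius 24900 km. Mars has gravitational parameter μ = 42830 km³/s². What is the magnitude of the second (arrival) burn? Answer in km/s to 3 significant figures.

Δv₂ = 0.576 km/s

Transfer-ellipse semi-major axis a_t = (r₁ + r₂)/2 = (4650 + 24900)/2 = 14775 km.
Circular speed at r = 24900 km: v_c = √(μ/r) = 1.31152 km/s.
Vis-viva on the transfer ellipse at r = 24900 km gives v_t = √[μ(2/r − 1/a_t)] = 0.735762 km/s.
Δv₂ = |v_t − v_c| = |0.735762 − 1.31152| = 0.5758 km/s.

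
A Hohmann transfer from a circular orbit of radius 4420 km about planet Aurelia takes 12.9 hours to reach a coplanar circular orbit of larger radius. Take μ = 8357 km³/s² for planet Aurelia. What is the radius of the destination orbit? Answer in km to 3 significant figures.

r₂ = 20000 km

Transfer time t = 12.9 hours = 46440 s, and t = π√(a_t³/μ).
So a_t = (μ t²/π²)^(1/3) = (8357 × (46440)² / π²)^(1/3) = 12223 km.
Since a_t = (r₁ + r₂)/2, r₂ = 2a_t − r₁ = 2×12223 − 4420 = 20026 km.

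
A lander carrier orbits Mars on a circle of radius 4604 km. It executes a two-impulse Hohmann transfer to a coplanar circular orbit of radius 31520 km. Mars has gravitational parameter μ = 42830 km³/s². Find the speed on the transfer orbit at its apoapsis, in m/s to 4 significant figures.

Semi-major axis of the transfer orbit: a_t = (4604 + 31520)/2 = 18062 km.
The apoapsis of the transfer ellipse is at r = 31520 km.
From the vis-viva equation, v = √[μ(2/r − 1/a_t)] = 0.5885 km/s.

v = 588.5 m/s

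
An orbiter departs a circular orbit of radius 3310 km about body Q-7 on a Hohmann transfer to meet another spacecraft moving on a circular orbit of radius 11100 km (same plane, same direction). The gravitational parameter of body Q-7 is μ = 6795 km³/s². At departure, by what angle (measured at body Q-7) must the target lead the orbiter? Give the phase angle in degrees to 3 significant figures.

φ = 85.9°

The Hohmann ellipse has a_t = (r₁ + r₂)/2 = 7205 km.
Transfer time t = π√(a_t³/μ) = 23308 s.
The target's mean motion on its circular orbit is ω₂ = √(μ/r₂³) = 7.0487×10^-5 rad/s.
Angle swept by the target during transfer: ω₂·t = 1.6429 rad = 94.13°.
Arrival is 180° from departure on the ellipse, so φ = 180° − 94.13° = 85.9°.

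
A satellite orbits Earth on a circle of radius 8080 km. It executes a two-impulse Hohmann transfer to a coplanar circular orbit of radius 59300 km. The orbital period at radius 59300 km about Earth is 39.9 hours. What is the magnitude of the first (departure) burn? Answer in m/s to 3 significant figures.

Δv₁ = 2300 m/s

From Kepler's third law T² = 4π²r³/μ at r = 59300 km, T = 39.9 hours = 39.9 × 3600 s = 1.4364×10^5 s: μ = 4π²r³/T² = 3.99000×10^5 km³/s².
The Hohmann ellipse has a_t = (r₁ + r₂)/2 = 33690 km.
On the circular orbit at r = 8080 km, v_c = √(μ/r) = 7.027 km/s.
Vis-viva on the transfer ellipse at r = 8080 km gives v_t = √[μ(2/r − 1/a_t)] = 9.323 km/s.
Δv₁ = |v_t − v_c| = |9.323 − 7.027| = 2.296 km/s.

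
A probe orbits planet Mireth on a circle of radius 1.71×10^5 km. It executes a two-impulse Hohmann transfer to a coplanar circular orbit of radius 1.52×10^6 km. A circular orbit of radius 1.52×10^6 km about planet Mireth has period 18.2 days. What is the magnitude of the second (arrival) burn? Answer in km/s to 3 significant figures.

Δv₂ = 3.34 km/s

From Kepler's third law T² = 4π²r³/μ at r = 1.52×10^6 km, T = 18.2 days = 18.2 × 86400 s = 1.57248×10^6 s: μ = 4π²r³/T² = 5.60687×10^7 km³/s².
The Hohmann ellipse has a_t = (r₁ + r₂)/2 = 8.455×10^5 km.
Circular speed at r = 1.520×10^6 km: v_c = √(μ/r) = 6.073 km/s.
Vis-viva on the transfer ellipse at r = 1.520×10^6 km gives v_t = √[μ(2/r − 1/a_t)] = 2.731 km/s.
Δv₂ = |v_t − v_c| = |2.731 − 6.073| = 3.342 km/s.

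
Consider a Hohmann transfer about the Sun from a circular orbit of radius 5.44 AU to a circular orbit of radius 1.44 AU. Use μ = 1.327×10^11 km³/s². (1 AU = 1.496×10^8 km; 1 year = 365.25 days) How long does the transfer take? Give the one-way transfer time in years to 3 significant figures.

In km: r₁ = 5.44 × 1.496×10^8 = 8.13824×10^8 km; r₂ = 1.44 × 1.496×10^8 = 2.15424×10^8 km.
Semi-major axis of the transfer orbit: a_t = (8.13824×10^8 + 2.15424×10^8)/2 = 5.14624×10^8 km.
Half the transfer-orbit period gives t = π√(a_t³/μ) = 1.007×10^8 s.
Converting: 1.007×10^8 s ÷ 3.15576×10^7 s/year (365.25 × 86400) = 3.19 years.

t = 3.19 years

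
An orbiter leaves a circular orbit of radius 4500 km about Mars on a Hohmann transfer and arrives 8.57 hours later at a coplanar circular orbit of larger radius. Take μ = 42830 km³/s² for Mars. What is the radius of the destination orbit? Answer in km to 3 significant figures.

Transfer time t = 8.57 hours = 30852 s, and t = π√(a_t³/μ).
So a_t = (μ t²/π²)^(1/3) = (42830 × (30852)² / π²)^(1/3) = 16045 km.
Since a_t = (r₁ + r₂)/2, r₂ = 2a_t − r₁ = 2×16045 − 4500 = 27590 km.

r₂ = 27600 km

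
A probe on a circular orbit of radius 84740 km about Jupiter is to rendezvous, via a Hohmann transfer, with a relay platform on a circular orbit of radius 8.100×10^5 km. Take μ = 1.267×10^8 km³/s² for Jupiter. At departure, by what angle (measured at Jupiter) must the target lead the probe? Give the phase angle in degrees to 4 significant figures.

φ = 106.1°

Semi-major axis of the transfer orbit: a_t = (84740 + 8.100×10^5)/2 = 4.4737×10^5 km.
The half-period of the transfer ellipse is t = π√(a_t³/μ) = 83514 s.
The target's mean motion on its circular orbit is ω₂ = √(μ/r₂³) = 1.5440×10^-5 rad/s.
Angle swept by the target during transfer: ω₂·t = 1.2895 rad = 73.88°.
Arrival is 180° from departure on the ellipse, so φ = 180° − 73.88° = 106.1°.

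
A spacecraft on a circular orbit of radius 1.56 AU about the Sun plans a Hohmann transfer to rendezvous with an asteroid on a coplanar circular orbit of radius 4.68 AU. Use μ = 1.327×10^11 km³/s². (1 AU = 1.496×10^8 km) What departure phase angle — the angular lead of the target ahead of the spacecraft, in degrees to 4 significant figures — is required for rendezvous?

φ = 82.02°

In km: r₁ = 1.56 × 1.496×10^8 = 2.33376×10^8 km; r₂ = 4.68 × 1.496×10^8 = 7.00128×10^8 km.
Semi-major axis of the transfer orbit: a_t = (2.33376×10^8 + 7.00128×10^8)/2 = 4.66752×10^8 km.
Transfer time t = π√(a_t³/μ) = 8.696×10^7 s.
The target's mean motion on its circular orbit is ω₂ = √(μ/r₂³) = 1.966×10^-8 rad/s.
Angle swept by the target during transfer: ω₂·t = 1.710 rad = 97.98°.
The spacecraft traverses 180° on the transfer ellipse, so the target must lead by 180° − 97.98° = 82.02°.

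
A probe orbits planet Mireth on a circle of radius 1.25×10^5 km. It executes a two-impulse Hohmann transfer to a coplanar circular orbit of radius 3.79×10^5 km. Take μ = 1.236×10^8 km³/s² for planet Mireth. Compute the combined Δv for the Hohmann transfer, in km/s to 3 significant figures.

Δv = 12.5 km/s

The Hohmann ellipse has a_t = (r₁ + r₂)/2 = 2.520×10^5 km.
At r₁ the circular-orbit speed is v₁ = √(μ/r₁) = 31.445 km/s.
On the transfer ellipse at r₁, v² = μ(2/r − 1/a) gives v_p = √[μ(2/r₁ − 1/a_t)] = 38.563 km/s.
First burn Δv₁ = |v_p − v₁| = 7.118 km/s.
At r₂, v₂ = √(μ/r₂) = 18.06 km/s.
Transfer-orbit speed at r₂: v_a = √[μ(2/r₂ − 1/a_t)] = 12.72 km/s.
Second burn Δv₂ = |v₂ − v_a| = 5.340 km/s.
Δv = Δv₁ + Δv₂ = 7.118 + 5.340 = 12.46 km/s.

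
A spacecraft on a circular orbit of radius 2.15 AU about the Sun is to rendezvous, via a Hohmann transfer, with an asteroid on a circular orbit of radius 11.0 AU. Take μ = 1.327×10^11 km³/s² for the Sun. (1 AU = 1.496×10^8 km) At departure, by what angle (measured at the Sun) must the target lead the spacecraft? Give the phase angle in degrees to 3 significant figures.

φ = 96.8°

In km: r₁ = 2.15 × 1.496×10^8 = 3.2164×10^8 km; r₂ = 11.0 × 1.496×10^8 = 1.6456×10^9 km.
Transfer-ellipse semi-major axis a_t = (r₁ + r₂)/2 = (3.2164×10^8 + 1.6456×10^9)/2 = 9.8362×10^8 km.
The half-period of the transfer ellipse is t = π√(a_t³/μ) = 2.6605×10^8 s.
Target angular speed ω₂ = √(μ/r₂³) = 5.4569×10^-9 rad/s.
Angle swept by the target during transfer: ω₂·t = 1.4518 rad = 83.18°.
Arrival is 180° from departure on the ellipse, so φ = 180° − 83.18° = 96.8°.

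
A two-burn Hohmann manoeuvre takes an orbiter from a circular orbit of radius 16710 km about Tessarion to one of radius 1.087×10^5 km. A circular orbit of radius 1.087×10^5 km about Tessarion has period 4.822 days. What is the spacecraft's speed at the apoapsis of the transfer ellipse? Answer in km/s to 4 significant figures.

From Kepler's third law T² = 4π²r³/μ at r = 1.087×10^5 km, T = 4.822 days = 4.822 × 86400 s = 4.166208×10^5 s: μ = 4π²r³/T² = 2.92123×10^5 km³/s².
Semi-major axis of the transfer orbit: a_t = (16710 + 1.087×10^5)/2 = 62705 km.
The apoapsis of the transfer ellipse is at r = 1.087×10^5 km.
Vis-viva: v = √[μ(2/r − 1/a_t)] = √[2.92123×10^5 × (2/1.087×10^5 − 1/62705)] = 0.8463 km/s.

v = 0.8463 km/s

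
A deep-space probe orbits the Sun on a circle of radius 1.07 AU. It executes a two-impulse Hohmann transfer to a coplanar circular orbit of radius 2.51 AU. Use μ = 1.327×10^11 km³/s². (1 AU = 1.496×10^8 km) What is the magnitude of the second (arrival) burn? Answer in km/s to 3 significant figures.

In km: r₁ = 1.07 × 1.496×10^8 = 1.60072×10^8 km; r₂ = 2.51 × 1.496×10^8 = 3.75496×10^8 km.
The Hohmann ellipse has a_t = (r₁ + r₂)/2 = 2.67784×10^8 km.
On the circular orbit at r = 3.75496×10^8 km, v_c = √(μ/r) = 18.79892 km/s.
Transfer-orbit speed at the same r (vis-viva, a = a_t): v_t = √[μ(2/r − 1/a_t)] = 14.53444 km/s.
Δv₂ = |v_t − v_c| = |14.53444 − 18.79892| = 4.264 km/s.

Δv₂ = 4.26 km/s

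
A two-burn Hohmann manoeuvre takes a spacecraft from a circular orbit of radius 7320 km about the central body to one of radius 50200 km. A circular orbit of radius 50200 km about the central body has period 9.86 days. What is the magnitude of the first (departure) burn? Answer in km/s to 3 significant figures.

Δv₁ = 0.311 km/s

From Kepler's third law T² = 4π²r³/μ at r = 50200 km, T = 9.86 days = 9.86 × 86400 s = 8.51904×10^5 s: μ = 4π²r³/T² = 6881.60 km³/s².
Semi-major axis of the transfer orbit: a_t = (7320 + 50200)/2 = 28760 km.
Circular speed at r = 7320 km: v_c = √(μ/r) = 0.9696 km/s.
Vis-viva on the transfer ellipse at r = 7320 km gives v_t = √[μ(2/r − 1/a_t)] = 1.281 km/s.
Δv₁ = |v_t − v_c| = |1.281 − 0.9696| = 0.3114 km/s.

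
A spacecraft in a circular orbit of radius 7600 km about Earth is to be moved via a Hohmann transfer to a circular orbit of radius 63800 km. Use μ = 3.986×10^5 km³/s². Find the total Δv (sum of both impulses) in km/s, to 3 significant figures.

Semi-major axis of the transfer orbit: a_t = (7600 + 63800)/2 = 35700 km.
Circular speed at r₁: v₁ = √(μ/r₁) = √(3.986×10^5/7600) = 7.2421 km/s.
On the transfer ellipse at r₁, v² = μ(2/r − 1/a) gives v_p = √[μ(2/r₁ − 1/a_t)] = 9.6814 km/s.
First burn Δv₁ = |v_p − v₁| = 2.4393 km/s.
At r₂, v₂ = √(μ/r₂) = 2.49953 km/s.
Transfer-orbit speed at r₂: v_a = √[μ(2/r₂ − 1/a_t)] = 1.15327 km/s.
Second burn Δv₂ = |v₂ − v_a| = 1.3463 km/s.
Total Δv = Δv₁ + Δv₂ = 3.786 km/s.

Δv = 3.79 km/s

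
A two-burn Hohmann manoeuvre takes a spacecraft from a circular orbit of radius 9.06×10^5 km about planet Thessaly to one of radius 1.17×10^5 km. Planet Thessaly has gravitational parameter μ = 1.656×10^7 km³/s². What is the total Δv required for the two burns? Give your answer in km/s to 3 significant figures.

Δv = 6.17 km/s

Transfer-ellipse semi-major axis a_t = (r₁ + r₂)/2 = (9.060×10^5 + 1.170×10^5)/2 = 5.115×10^5 km.
Circular speed at r₁: v₁ = √(μ/r₁) = √(1.656×10^7/9.060×10^5) = 4.2753 km/s.
On the transfer ellipse at r₁, vis-viva equation gives v_a = √[μ(2/r₁ − 1/a_t)] = 2.0447 km/s.
First burn Δv₁ = |v_a − v₁| = 2.2306 km/s.
At r₂, v₂ = √(μ/r₂) = 11.8970 km/s.
Transfer-orbit speed at r₂: v_p = √[μ(2/r₂ − 1/a_t)] = 15.8336 km/s.
Second burn Δv₂ = |v₂ − v_p| = 3.9366 km/s.
Δv = Δv₁ + Δv₂ = 2.2306 + 3.9366 = 6.167 km/s.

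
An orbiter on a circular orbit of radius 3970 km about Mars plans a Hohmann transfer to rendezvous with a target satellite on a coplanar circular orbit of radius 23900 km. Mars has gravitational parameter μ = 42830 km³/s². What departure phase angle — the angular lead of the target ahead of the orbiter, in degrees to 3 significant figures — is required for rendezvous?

The Hohmann ellipse has a_t = (r₁ + r₂)/2 = 13935 km.
The half-period of the transfer ellipse is t = π√(a_t³/μ) = 24971 s.
Target angular speed ω₂ = √(μ/r₂³) = 5.6011×10^-5 rad/s.
Angle swept by the target during transfer: ω₂·t = 1.3987 rad = 80.14°.
The orbiter traverses 180° on the transfer ellipse, so the target must lead by 180° − 80.14° = 99.9°.

φ = 99.9°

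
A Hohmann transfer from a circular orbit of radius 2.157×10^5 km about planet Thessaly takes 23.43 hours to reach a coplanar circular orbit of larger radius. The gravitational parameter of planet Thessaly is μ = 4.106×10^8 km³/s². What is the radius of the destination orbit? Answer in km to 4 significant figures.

r₂ = 1.117×10^6 km

Transfer time t = 23.43 hours = 84348 s, and t = π√(a_t³/μ).
So a_t = (μ t²/π²)^(1/3) = (4.106×10^8 × (84348)² / π²)^(1/3) = 6.6643×10^5 km.
Since a_t = (r₁ + r₂)/2, r₂ = 2a_t − r₁ = 2×6.6643×10^5 − 2.157×10^5 = 1.11716×10^6 km.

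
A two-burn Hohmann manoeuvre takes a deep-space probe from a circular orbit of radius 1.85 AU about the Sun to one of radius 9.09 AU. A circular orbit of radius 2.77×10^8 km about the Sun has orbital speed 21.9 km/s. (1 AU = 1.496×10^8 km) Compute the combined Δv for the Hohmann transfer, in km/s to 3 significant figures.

Δv = 10.5 km/s

From the circular-orbit relation v² = μ/r at r = 2.77×10^8 km: μ = v²r = (21.9)² × 2.77×10^8 = 1.32852×10^11 km³/s².
In km: r₁ = 1.85 × 1.496×10^8 = 2.7676×10^8 km; r₂ = 9.09 × 1.496×10^8 = 1.359864×10^9 km.
Transfer-ellipse semi-major axis a_t = (r₁ + r₂)/2 = (2.7676×10^8 + 1.359864×10^9)/2 = 8.18312×10^8 km.
At r₁ the circular-orbit speed is v₁ = √(μ/r₁) = 21.9095 km/s.
Transfer-orbit speed at r₁ (v² = μ(2/r − 1/a)): v_p = √[μ(2/r₁ − 1/a_t)] = 28.2436 km/s.
First burn Δv₁ = |v_p − v₁| = 6.334 km/s.
Circular speed at r₂: v₂ = √(μ/r₂) = 9.884 km/s.
Transfer-orbit speed at r₂: v_a = √[μ(2/r₂ − 1/a_t)] = 5.748 km/s.
Second burn Δv₂ = |v₂ − v_a| = 4.136 km/s.
Total Δv = Δv₁ + Δv₂ = 10.47 km/s.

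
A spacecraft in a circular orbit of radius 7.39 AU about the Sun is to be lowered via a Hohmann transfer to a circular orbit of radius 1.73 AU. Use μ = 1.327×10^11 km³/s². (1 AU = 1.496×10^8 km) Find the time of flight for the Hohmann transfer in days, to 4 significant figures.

In km: r₁ = 7.39 × 1.496×10^8 = 1.105544×10^9 km; r₂ = 1.73 × 1.496×10^8 = 2.58808×10^8 km.
The Hohmann ellipse has a_t = (r₁ + r₂)/2 = 6.82176×10^8 km.
By Kepler's third law the transfer-orbit period is T = 2π√(a_t³/μ), so t = T/2 = 1.5366×10^8 s.
Converting: 1.5366×10^8 s ÷ 86400 s/day = 1778 days.

t = 1778 days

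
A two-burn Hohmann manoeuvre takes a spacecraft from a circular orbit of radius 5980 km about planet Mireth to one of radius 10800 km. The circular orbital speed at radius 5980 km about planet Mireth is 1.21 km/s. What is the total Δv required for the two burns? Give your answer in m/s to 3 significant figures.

Δv = 303 m/s

From the circular-orbit relation v² = μ/r at r = 5980 km: μ = v²r = (1.21)² × 5980 = 8755.32 km³/s².
Transfer-ellipse semi-major axis a_t = (r₁ + r₂)/2 = (5980 + 10800)/2 = 8390 km.
Circular speed at r₁: v₁ = √(μ/r₁) = √(8755.32/5980) = 1.21000 km/s.
Transfer-orbit speed at r₁ (v² = μ(2/r − 1/a)): v_p = √[μ(2/r₁ − 1/a_t)] = 1.37283 km/s.
First burn Δv₁ = |v_p − v₁| = 0.16283 km/s.
At r₂, v₂ = √(μ/r₂) = 0.90038 km/s.
Transfer-orbit speed at r₂: v_a = √[μ(2/r₂ − 1/a_t)] = 0.76014 km/s.
Second burn Δv₂ = |v₂ − v_a| = 0.14024 km/s.
Total Δv = Δv₁ + Δv₂ = 0.3031 km/s.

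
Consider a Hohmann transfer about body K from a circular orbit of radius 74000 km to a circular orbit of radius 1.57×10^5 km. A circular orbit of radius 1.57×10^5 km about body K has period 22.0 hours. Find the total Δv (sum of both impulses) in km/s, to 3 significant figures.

From Kepler's third law T² = 4π²r³/μ at r = 1.57×10^5 km, T = 22.0 hours = 22.0 × 3600 s = 79200 s: μ = 4π²r³/T² = 2.43561×10^7 km³/s².
Transfer-ellipse semi-major axis a_t = (r₁ + r₂)/2 = (74000 + 1.570×10^5)/2 = 1.155×10^5 km.
At r₁ the circular-orbit speed is v₁ = √(μ/r₁) = 18.1421 km/s.
On the transfer ellipse at r₁, vis-viva equation gives v_p = √[μ(2/r₁ − 1/a_t)] = 21.1518 km/s.
First burn Δv₁ = |v_p − v₁| = 3.0097 km/s.
At r₂, v₂ = √(μ/r₂) = 12.4553 km/s.
Transfer-orbit speed at r₂: v_a = √[μ(2/r₂ − 1/a_t)] = 9.96963 km/s.
Second burn Δv₂ = |v₂ − v_a| = 2.4857 km/s.
Δv = Δv₁ + Δv₂ = 3.0097 + 2.4857 = 5.495 km/s.

Δv = 5.50 km/s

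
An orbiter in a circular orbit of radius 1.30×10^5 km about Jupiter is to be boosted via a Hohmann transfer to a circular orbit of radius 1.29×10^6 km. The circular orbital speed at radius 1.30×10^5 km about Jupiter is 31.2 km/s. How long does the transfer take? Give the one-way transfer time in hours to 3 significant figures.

t = 46.4 hours

From the circular-orbit relation v² = μ/r at r = 1.30×10^5 km: μ = v²r = (31.2)² × 1.30×10^5 = 1.26547×10^8 km³/s².
The Hohmann ellipse has a_t = (r₁ + r₂)/2 = 7.100×10^5 km.
Transfer time t = π√(a_t³/μ) = π√((7.100×10^5)³ / 1.26547×10^8) = 1.671×10^5 s.
Converting: 1.671×10^5 s ÷ 3600 s/hour = 46.4 hours.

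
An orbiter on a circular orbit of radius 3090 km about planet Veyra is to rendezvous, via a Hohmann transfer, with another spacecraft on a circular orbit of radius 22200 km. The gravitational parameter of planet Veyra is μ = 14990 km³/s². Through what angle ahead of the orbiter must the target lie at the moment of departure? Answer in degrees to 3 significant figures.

φ = 103°

Semi-major axis of the transfer orbit: a_t = (3090 + 22200)/2 = 12645 km.
Transfer time t = π√(a_t³/μ) = 36490 s.
Target angular speed ω₂ = √(μ/r₂³) = 3.701×10^-5 rad/s.
Angle swept by the target during transfer: ω₂·t = 1.3505 rad = 77.38°.
Arrival is 180° from departure on the ellipse, so φ = 180° − 77.38° = 103°.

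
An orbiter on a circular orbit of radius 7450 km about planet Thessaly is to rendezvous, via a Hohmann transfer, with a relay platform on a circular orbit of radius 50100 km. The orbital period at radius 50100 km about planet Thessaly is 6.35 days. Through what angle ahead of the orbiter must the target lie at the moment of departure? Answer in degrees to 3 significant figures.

From Kepler's third law T² = 4π²r³/μ at r = 50100 km, T = 6.35 days = 6.35 × 86400 s = 5.4864×10^5 s: μ = 4π²r³/T² = 16492.9 km³/s².
Transfer-ellipse semi-major axis a_t = (r₁ + r₂)/2 = (7450 + 50100)/2 = 28775 km.
The half-period of the transfer ellipse is t = π√(a_t³/μ) = 1.1941×10^5 s.
The target's mean motion on its circular orbit is ω₂ = √(μ/r₂³) = 1.1452×10^-5 rad/s.
Angle swept by the target during transfer: ω₂·t = 1.3675 rad = 78.35°.
The orbiter traverses 180° on the transfer ellipse, so the target must lead by 180° − 78.35° = 102°.

φ = 102°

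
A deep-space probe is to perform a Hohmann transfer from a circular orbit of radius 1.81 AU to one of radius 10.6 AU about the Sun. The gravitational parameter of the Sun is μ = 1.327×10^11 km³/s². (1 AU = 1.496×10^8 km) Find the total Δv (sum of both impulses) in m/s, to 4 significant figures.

Δv = 11000 m/s

In km: r₁ = 1.81 × 1.496×10^8 = 2.70776×10^8 km; r₂ = 10.6 × 1.496×10^8 = 1.58576×10^9 km.
The Hohmann ellipse has a_t = (r₁ + r₂)/2 = 9.28268×10^8 km.
Circular speed at r₁: v₁ = √(μ/r₁) = √(1.327×10^11/2.70776×10^8) = 22.1376 km/s.
On the transfer ellipse at r₁, vis-viva equation gives v_p = √[μ(2/r₁ − 1/a_t)] = 28.9343 km/s.
First burn Δv₁ = |v_p − v₁| = 6.797 km/s.
Circular speed at r₂: v₂ = √(μ/r₂) = 9.148 km/s.
Transfer-orbit speed at r₂: v_a = √[μ(2/r₂ − 1/a_t)] = 4.941 km/s.
Second burn Δv₂ = |v₂ − v_a| = 4.207 km/s.
Total Δv = Δv₁ + Δv₂ = 11.00 km/s.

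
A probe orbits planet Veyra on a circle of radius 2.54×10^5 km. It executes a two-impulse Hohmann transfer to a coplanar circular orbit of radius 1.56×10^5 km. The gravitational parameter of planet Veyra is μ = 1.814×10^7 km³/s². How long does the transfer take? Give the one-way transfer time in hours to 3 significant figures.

Transfer-ellipse semi-major axis a_t = (r₁ + r₂)/2 = (2.540×10^5 + 1.560×10^5)/2 = 2.050×10^5 km.
Transfer time t = π√(a_t³/μ) = π√((2.050×10^5)³ / 1.814×10^7) = 68460 s.
Converting: 68460 s ÷ 3600 s/hour = 19.0 hours.

t = 19.0 hours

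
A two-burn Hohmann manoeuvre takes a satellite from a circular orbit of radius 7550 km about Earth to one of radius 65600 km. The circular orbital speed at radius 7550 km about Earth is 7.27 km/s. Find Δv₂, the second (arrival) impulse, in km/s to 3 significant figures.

From the circular-orbit relation v² = μ/r at r = 7550 km: μ = v²r = (7.27)² × 7550 = 3.99039×10^5 km³/s².
The Hohmann ellipse has a_t = (r₁ + r₂)/2 = 36575 km.
On the circular orbit at r = 65600 km, v_c = √(μ/r) = 2.4664 km/s.
Transfer-orbit speed at the same r (vis-viva, a = a_t): v_t = √[μ(2/r − 1/a_t)] = 1.1206 km/s.
Δv₂ = |v_t − v_c| = |1.1206 − 2.4664| = 1.346 km/s.

Δv₂ = 1.35 km/s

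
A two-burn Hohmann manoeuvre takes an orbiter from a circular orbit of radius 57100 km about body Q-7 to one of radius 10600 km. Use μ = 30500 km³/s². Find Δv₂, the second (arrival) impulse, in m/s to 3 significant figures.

Transfer-ellipse semi-major axis a_t = (r₁ + r₂)/2 = (57100 + 10600)/2 = 33850 km.
Circular speed at r = 10600 km: v_c = √(μ/r) = 1.6963 km/s.
Vis-viva on the transfer ellipse at r = 10600 km gives v_t = √[μ(2/r − 1/a_t)] = 2.2031 km/s.
Δv₂ = |v_t − v_c| = |2.2031 − 1.6963| = 0.5068 km/s.

Δv₂ = 507 m/s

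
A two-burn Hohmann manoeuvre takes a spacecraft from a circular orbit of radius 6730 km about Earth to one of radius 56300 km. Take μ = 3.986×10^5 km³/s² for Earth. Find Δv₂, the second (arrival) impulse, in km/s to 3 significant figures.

Δv₂ = 1.43 km/s

Semi-major axis of the transfer orbit: a_t = (6730 + 56300)/2 = 31515 km.
Circular speed at r = 56300 km: v_c = √(μ/r) = 2.661 km/s.
Transfer-orbit speed at the same r (vis-viva, a = a_t): v_t = √[μ(2/r − 1/a_t)] = 1.230 km/s.
Δv₂ = |v_t − v_c| = |1.230 − 2.661| = 1.431 km/s.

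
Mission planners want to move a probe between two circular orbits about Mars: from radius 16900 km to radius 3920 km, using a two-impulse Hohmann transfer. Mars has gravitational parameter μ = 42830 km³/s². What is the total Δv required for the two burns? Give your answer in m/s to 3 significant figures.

Δv = 1520 m/s

Transfer-ellipse semi-major axis a_t = (r₁ + r₂)/2 = (16900 + 3920)/2 = 10410 km.
Circular speed at r₁: v₁ = √(μ/r₁) = √(42830/16900) = 1.592 km/s.
Transfer-orbit speed at r₁ (v² = μ(2/r − 1/a)): v_a = √[μ(2/r₁ − 1/a_t)] = 0.9769 km/s.
First burn Δv₁ = |v_a − v₁| = 0.6151 km/s.
Circular speed at r₂: v₂ = √(μ/r₂) = 3.30545 km/s.
Transfer-orbit speed at r₂: v_p = √[μ(2/r₂ − 1/a_t)] = 4.21162 km/s.
Second burn Δv₂ = |v₂ − v_p| = 0.9062 km/s.
Δv = Δv₁ + Δv₂ = 0.6151 + 0.9062 = 1.521 km/s.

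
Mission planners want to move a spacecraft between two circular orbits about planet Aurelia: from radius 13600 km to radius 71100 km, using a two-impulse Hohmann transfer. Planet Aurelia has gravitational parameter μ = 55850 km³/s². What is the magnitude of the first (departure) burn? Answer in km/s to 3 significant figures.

Δv₁ = 0.599 km/s

Semi-major axis of the transfer orbit: a_t = (13600 + 71100)/2 = 42350 km.
Circular speed at r = 13600 km: v_c = √(μ/r) = 2.026479 km/s.
Vis-viva on the transfer ellipse at r = 13600 km gives v_t = √[μ(2/r − 1/a_t)] = 2.625731 km/s.
Δv₁ = |v_t − v_c| = |2.625731 − 2.026479| = 0.5993 km/s.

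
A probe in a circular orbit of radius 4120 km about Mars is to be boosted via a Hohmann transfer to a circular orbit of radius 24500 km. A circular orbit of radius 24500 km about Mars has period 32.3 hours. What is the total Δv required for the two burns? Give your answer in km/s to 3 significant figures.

Δv = 1.61 km/s

From Kepler's third law T² = 4π²r³/μ at r = 24500 km, T = 32.3 hours = 32.3 × 3600 s = 1.1628×10^5 s: μ = 4π²r³/T² = 42938.6 km³/s².
The Hohmann ellipse has a_t = (r₁ + r₂)/2 = 14310 km.
At r₁ the circular-orbit speed is v₁ = √(μ/r₁) = 3.2283 km/s.
Transfer-orbit speed at r₁ (vis-viva): v_p = √[μ(2/r₁ − 1/a_t)] = 4.2241 km/s.
First burn Δv₁ = |v_p − v₁| = 0.9958 km/s.
At r₂, v₂ = √(μ/r₂) = 1.32386 km/s.
Transfer-orbit speed at r₂: v_a = √[μ(2/r₂ − 1/a_t)] = 0.710346 km/s.
Second burn Δv₂ = |v₂ − v_a| = 0.6135 km/s.
Total Δv = Δv₁ + Δv₂ = 1.609 km/s.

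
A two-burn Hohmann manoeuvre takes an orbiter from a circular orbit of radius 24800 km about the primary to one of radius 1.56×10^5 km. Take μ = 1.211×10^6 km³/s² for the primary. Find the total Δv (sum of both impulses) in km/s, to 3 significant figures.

Transfer-ellipse semi-major axis a_t = (r₁ + r₂)/2 = (24800 + 1.560×10^5)/2 = 90400 km.
At r₁ the circular-orbit speed is v₁ = √(μ/r₁) = 6.988 km/s.
On the transfer ellipse at r₁, v² = μ(2/r − 1/a) gives v_p = √[μ(2/r₁ − 1/a_t)] = 9.180 km/s.
First burn Δv₁ = |v_p − v₁| = 2.192 km/s.
Circular speed at r₂: v₂ = √(μ/r₂) = 2.786 km/s.
Transfer-orbit speed at r₂: v_a = √[μ(2/r₂ − 1/a_t)] = 1.459 km/s.
Second burn Δv₂ = |v₂ − v_a| = 1.327 km/s.
Δv = Δv₁ + Δv₂ = 2.192 + 1.327 = 3.519 km/s.

Δv = 3.52 km/s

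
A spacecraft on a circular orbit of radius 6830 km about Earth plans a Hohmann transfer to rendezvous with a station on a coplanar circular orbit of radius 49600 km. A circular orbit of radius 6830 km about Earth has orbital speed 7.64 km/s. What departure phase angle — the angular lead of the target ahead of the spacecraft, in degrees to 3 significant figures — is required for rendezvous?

From the circular-orbit relation v² = μ/r at r = 6830 km: μ = v²r = (7.64)² × 6830 = 3.98664×10^5 km³/s².
The Hohmann ellipse has a_t = (r₁ + r₂)/2 = 28215 km.
Transfer time t = π√(a_t³/μ) = 23580 s.
The target's mean motion on its circular orbit is ω₂ = √(μ/r₂³) = 5.716×10^-5 rad/s.
Angle swept by the target during transfer: ω₂·t = 1.348 rad = 77.23°.
The spacecraft traverses 180° on the transfer ellipse, so the target must lead by 180° − 77.23° = 103°.

φ = 103°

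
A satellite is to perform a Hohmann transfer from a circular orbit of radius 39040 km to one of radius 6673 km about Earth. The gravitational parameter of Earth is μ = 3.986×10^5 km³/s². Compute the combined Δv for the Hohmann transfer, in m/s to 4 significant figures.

Semi-major axis of the transfer orbit: a_t = (39040 + 6673)/2 = 22856.5 km.
Circular speed at r₁: v₁ = √(μ/r₁) = √(3.986×10^5/39040) = 3.1953 km/s.
On the transfer ellipse at r₁, v² = μ(2/r − 1/a) gives v_a = √[μ(2/r₁ − 1/a_t)] = 1.7265 km/s.
First burn Δv₁ = |v_a − v₁| = 1.469 km/s.
At r₂, v₂ = √(μ/r₂) = 7.7287 km/s.
Transfer-orbit speed at r₂: v_p = √[μ(2/r₂ − 1/a_t)] = 10.101 km/s.
Second burn Δv₂ = |v₂ − v_p| = 2.372 km/s.
Δv = Δv₁ + Δv₂ = 1.469 + 2.372 = 3.841 km/s.

Δv = 3841 m/s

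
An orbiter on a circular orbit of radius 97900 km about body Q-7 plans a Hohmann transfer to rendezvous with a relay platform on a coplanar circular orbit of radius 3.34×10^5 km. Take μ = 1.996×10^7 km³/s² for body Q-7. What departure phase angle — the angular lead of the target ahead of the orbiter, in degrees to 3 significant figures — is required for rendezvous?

φ = 86.4°

Transfer-ellipse semi-major axis a_t = (r₁ + r₂)/2 = (97900 + 3.340×10^5)/2 = 2.1595×10^5 km.
Transfer time t = π√(a_t³/μ) = 70567 s.
Target angular speed ω₂ = √(μ/r₂³) = 2.3145×10^-5 rad/s.
Angle swept by the target during transfer: ω₂·t = 1.6333 rad = 93.58°.
The orbiter traverses 180° on the transfer ellipse, so the target must lead by 180° − 93.58° = 86.4°.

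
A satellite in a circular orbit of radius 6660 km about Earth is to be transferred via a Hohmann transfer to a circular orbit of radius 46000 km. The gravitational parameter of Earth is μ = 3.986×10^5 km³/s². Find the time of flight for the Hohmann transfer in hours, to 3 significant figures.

Transfer-ellipse semi-major axis a_t = (r₁ + r₂)/2 = (6660 + 46000)/2 = 26330 km.
Half the transfer-orbit period gives t = π√(a_t³/μ) = 21260 s.
Converting: 21260 s ÷ 3600 s/hour = 5.91 hours.

t = 5.91 hours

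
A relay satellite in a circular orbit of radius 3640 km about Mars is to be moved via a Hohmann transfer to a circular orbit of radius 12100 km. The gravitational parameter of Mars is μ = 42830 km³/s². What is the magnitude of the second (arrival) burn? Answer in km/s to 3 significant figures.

Transfer-ellipse semi-major axis a_t = (r₁ + r₂)/2 = (3640 + 12100)/2 = 7870 km.
Circular speed at r = 12100 km: v_c = √(μ/r) = 1.8814 km/s.
Transfer-orbit speed at the same r (vis-viva, a = a_t): v_t = √[μ(2/r − 1/a_t)] = 1.2795 km/s.
Δv₂ = |v_t − v_c| = |1.2795 − 1.8814| = 0.6019 km/s.

Δv₂ = 0.602 km/s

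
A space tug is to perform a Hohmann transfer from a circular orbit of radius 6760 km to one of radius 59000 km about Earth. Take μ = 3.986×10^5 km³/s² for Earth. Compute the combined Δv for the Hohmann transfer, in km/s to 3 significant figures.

Transfer-ellipse semi-major axis a_t = (r₁ + r₂)/2 = (6760 + 59000)/2 = 32880 km.
Circular speed at r₁: v₁ = √(μ/r₁) = √(3.986×10^5/6760) = 7.6788 km/s.
Transfer-orbit speed at r₁ (v² = μ(2/r − 1/a)): v_p = √[μ(2/r₁ − 1/a_t)] = 10.286 km/s.
First burn Δv₁ = |v_p − v₁| = 2.607 km/s.
At r₂, v₂ = √(μ/r₂) = 2.5992 km/s.
Transfer-orbit speed at r₂: v_a = √[μ(2/r₂ − 1/a_t)] = 1.1786 km/s.
Second burn Δv₂ = |v₂ − v_a| = 1.421 km/s.
Total Δv = Δv₁ + Δv₂ = 4.028 km/s.

Δv = 4.03 km/s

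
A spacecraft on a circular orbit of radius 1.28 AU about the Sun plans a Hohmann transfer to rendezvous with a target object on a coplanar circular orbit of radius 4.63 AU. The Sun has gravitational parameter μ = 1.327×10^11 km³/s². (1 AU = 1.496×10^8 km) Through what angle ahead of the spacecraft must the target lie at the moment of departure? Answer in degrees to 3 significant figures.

In km: r₁ = 1.28 × 1.496×10^8 = 1.91488×10^8 km; r₂ = 4.63 × 1.496×10^8 = 6.92648×10^8 km.
Transfer-ellipse semi-major axis a_t = (r₁ + r₂)/2 = (1.91488×10^8 + 6.92648×10^8)/2 = 4.42068×10^8 km.
Transfer time t = π√(a_t³/μ) = 8.0158×10^7 s.
The target's mean motion on its circular orbit is ω₂ = √(μ/r₂³) = 1.9983×10^-8 rad/s.
Angle swept by the target during transfer: ω₂·t = 1.6018 rad = 91.78°.
The spacecraft traverses 180° on the transfer ellipse, so the target must lead by 180° − 91.78° = 88.2°.

φ = 88.2°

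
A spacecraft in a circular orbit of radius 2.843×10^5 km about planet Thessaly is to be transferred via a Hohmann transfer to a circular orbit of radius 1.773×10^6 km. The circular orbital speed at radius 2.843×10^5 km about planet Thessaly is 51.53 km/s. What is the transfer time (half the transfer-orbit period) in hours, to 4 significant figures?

t = 33.14 hours

From the circular-orbit relation v² = μ/r at r = 2.843×10^5 km: μ = v²r = (51.53)² × 2.843×10^5 = 7.54913×10^8 km³/s².
Semi-major axis of the transfer orbit: a_t = (2.843×10^5 + 1.773×10^6)/2 = 1.02865×10^6 km.
By Kepler's third law the transfer-orbit period is T = 2π√(a_t³/μ), so t = T/2 = 1.193×10^5 s.
Converting: 1.193×10^5 s ÷ 3600 s/hour = 33.14 hours.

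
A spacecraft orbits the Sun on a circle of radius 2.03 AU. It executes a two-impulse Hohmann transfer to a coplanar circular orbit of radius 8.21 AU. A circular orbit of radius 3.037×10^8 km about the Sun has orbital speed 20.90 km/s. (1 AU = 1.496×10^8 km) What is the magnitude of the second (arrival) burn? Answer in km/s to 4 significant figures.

From the circular-orbit relation v² = μ/r at r = 3.037×10^8 km: μ = v²r = (20.90)² × 3.037×10^8 = 1.32659×10^11 km³/s².
In km: r₁ = 2.03 × 1.496×10^8 = 3.03688×10^8 km; r₂ = 8.21 × 1.496×10^8 = 1.228216×10^9 km.
The Hohmann ellipse has a_t = (r₁ + r₂)/2 = 7.65952×10^8 km.
Circular speed at r = 1.228216×10^9 km: v_c = √(μ/r) = 10.393 km/s.
Transfer-orbit speed at the same r (vis-viva, a = a_t): v_t = √[μ(2/r − 1/a_t)] = 6.5440 km/s.
Δv₂ = |v_t − v_c| = |6.5440 − 10.393| = 3.849 km/s.

Δv₂ = 3.849 km/s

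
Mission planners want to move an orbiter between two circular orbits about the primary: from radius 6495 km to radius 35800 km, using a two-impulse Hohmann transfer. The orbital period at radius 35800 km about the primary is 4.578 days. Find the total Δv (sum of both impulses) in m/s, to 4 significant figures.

From Kepler's third law T² = 4π²r³/μ at r = 35800 km, T = 4.578 days = 4.578 × 86400 s = 3.955392×10^5 s: μ = 4π²r³/T² = 11577.9 km³/s².
The Hohmann ellipse has a_t = (r₁ + r₂)/2 = 21147.5 km.
At r₁ the circular-orbit speed is v₁ = √(μ/r₁) = 1.335 km/s.
On the transfer ellipse at r₁, v² = μ(2/r − 1/a) gives v_p = √[μ(2/r₁ − 1/a_t)] = 1.737 km/s.
First burn Δv₁ = |v_p − v₁| = 0.4020 km/s.
Circular speed at r₂: v₂ = √(μ/r₂) = 0.5687 km/s.
Transfer-orbit speed at r₂: v_a = √[μ(2/r₂ − 1/a_t)] = 0.3152 km/s.
Second burn Δv₂ = |v₂ − v_a| = 0.2535 km/s.
Δv = Δv₁ + Δv₂ = 0.4020 + 0.2535 = 0.6555 km/s.

Δv = 655.5 m/s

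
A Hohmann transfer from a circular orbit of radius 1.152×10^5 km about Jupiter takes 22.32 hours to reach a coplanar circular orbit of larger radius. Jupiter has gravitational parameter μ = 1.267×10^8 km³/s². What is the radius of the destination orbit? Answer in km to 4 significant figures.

r₂ = 7.568×10^5 km

Transfer time t = 22.32 hours = 80352 s, and t = π√(a_t³/μ).
So a_t = (μ t²/π²)^(1/3) = (1.267×10^8 × (80352)² / π²)^(1/3) = 4.3600×10^5 km.
Since a_t = (r₁ + r₂)/2, r₂ = 2a_t − r₁ = 2×4.3600×10^5 − 1.152×10^5 = 7.568×10^5 km.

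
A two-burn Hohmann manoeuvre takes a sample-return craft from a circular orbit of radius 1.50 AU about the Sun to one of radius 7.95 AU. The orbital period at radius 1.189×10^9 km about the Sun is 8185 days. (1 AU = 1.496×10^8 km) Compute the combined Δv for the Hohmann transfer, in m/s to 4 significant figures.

From Kepler's third law T² = 4π²r³/μ at r = 1.189×10^9 km, T = 8185 days = 8185 × 86400 s = 7.07184×10^8 s: μ = 4π²r³/T² = 1.32691×10^11 km³/s².
In km: r₁ = 1.50 × 1.496×10^8 = 2.244×10^8 km; r₂ = 7.95 × 1.496×10^8 = 1.18932×10^9 km.
Semi-major axis of the transfer orbit: a_t = (2.244×10^8 + 1.18932×10^9)/2 = 7.0686×10^8 km.
At r₁ the circular-orbit speed is v₁ = √(μ/r₁) = 24.317 km/s.
On the transfer ellipse at r₁, vis-viva equation gives v_p = √[μ(2/r₁ − 1/a_t)] = 31.542 km/s.
First burn Δv₁ = |v_p − v₁| = 7.225 km/s.
At r₂, v₂ = √(μ/r₂) = 10.5626 km/s.
Transfer-orbit speed at r₂: v_a = √[μ(2/r₂ − 1/a_t)] = 5.95135 km/s.
Second burn Δv₂ = |v₂ − v_a| = 4.611 km/s.
Δv = Δv₁ + Δv₂ = 7.225 + 4.611 = 11.84 km/s.

Δv = 11840 m/s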